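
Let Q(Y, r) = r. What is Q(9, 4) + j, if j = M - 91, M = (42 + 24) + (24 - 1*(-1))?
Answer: 4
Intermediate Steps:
M = 91 (M = 66 + (24 + 1) = 66 + 25 = 91)
j = 0 (j = 91 - 91 = 0)
Q(9, 4) + j = 4 + 0 = 4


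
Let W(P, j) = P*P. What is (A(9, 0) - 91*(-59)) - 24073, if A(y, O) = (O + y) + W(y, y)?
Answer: -18614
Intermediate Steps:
W(P, j) = P**2
A(y, O) = O + y + y**2 (A(y, O) = (O + y) + y**2 = O + y + y**2)
(A(9, 0) - 91*(-59)) - 24073 = ((0 + 9 + 9**2) - 91*(-59)) - 24073 = ((0 + 9 + 81) + 5369) - 24073 = (90 + 5369) - 24073 = 5459 - 24073 = -18614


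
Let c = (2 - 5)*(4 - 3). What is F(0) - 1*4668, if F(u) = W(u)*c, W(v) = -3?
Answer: -4659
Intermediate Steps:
c = -3 (c = -3*1 = -3)
F(u) = 9 (F(u) = -3*(-3) = 9)
F(0) - 1*4668 = 9 - 1*4668 = 9 - 4668 = -4659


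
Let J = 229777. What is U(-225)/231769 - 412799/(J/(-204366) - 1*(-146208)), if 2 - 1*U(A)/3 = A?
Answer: -19532166934634715/6925191515416919 ≈ -2.8204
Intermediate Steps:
U(A) = 6 - 3*A
U(-225)/231769 - 412799/(J/(-204366) - 1*(-146208)) = (6 - 3*(-225))/231769 - 412799/(229777/(-204366) - 1*(-146208)) = (6 + 675)*(1/231769) - 412799/(229777*(-1/204366) + 146208) = 681*(1/231769) - 412799/(-229777/204366 + 146208) = 681/231769 - 412799/29879714351/204366 = 681/231769 - 412799*204366/29879714351 = 681/231769 - 84362080434/29879714351 = -19532166934634715/6925191515416919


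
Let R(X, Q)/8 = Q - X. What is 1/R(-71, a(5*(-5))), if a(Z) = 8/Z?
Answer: 25/14136 ≈ 0.0017685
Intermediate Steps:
R(X, Q) = -8*X + 8*Q (R(X, Q) = 8*(Q - X) = -8*X + 8*Q)
1/R(-71, a(5*(-5))) = 1/(-8*(-71) + 8*(8/((5*(-5))))) = 1/(568 + 8*(8/(-25))) = 1/(568 + 8*(8*(-1/25))) = 1/(568 + 8*(-8/25)) = 1/(568 - 64/25) = 1/(14136/25) = 25/14136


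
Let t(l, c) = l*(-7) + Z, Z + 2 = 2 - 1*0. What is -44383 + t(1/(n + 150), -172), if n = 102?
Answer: -1597789/36 ≈ -44383.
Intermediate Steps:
Z = 0 (Z = -2 + (2 - 1*0) = -2 + (2 + 0) = -2 + 2 = 0)
t(l, c) = -7*l (t(l, c) = l*(-7) + 0 = -7*l + 0 = -7*l)
-44383 + t(1/(n + 150), -172) = -44383 - 7/(102 + 150) = -44383 - 7/252 = -44383 - 7*1/252 = -44383 - 1/36 = -1597789/36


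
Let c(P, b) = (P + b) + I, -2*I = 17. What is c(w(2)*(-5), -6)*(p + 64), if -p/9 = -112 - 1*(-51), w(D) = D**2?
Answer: -42297/2 ≈ -21149.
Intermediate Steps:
I = -17/2 (I = -1/2*17 = -17/2 ≈ -8.5000)
p = 549 (p = -9*(-112 - 1*(-51)) = -9*(-112 + 51) = -9*(-61) = 549)
c(P, b) = -17/2 + P + b (c(P, b) = (P + b) - 17/2 = -17/2 + P + b)
c(w(2)*(-5), -6)*(p + 64) = (-17/2 + 2**2*(-5) - 6)*(549 + 64) = (-17/2 + 4*(-5) - 6)*613 = (-17/2 - 20 - 6)*613 = -69/2*613 = -42297/2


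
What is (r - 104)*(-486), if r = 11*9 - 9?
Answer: 6804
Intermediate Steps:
r = 90 (r = 99 - 9 = 90)
(r - 104)*(-486) = (90 - 104)*(-486) = -14*(-486) = 6804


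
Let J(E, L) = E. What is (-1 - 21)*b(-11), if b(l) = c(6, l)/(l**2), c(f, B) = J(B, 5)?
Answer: 2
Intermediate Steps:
c(f, B) = B
b(l) = 1/l (b(l) = l/(l**2) = l/l**2 = 1/l)
(-1 - 21)*b(-11) = (-1 - 21)/(-11) = -22*(-1/11) = 2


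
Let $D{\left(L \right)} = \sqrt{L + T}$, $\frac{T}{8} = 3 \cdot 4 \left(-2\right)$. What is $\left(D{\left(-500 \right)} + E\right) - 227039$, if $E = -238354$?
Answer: $-465393 + 2 i \sqrt{173} \approx -4.6539 \cdot 10^{5} + 26.306 i$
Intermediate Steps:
$T = -192$ ($T = 8 \cdot 3 \cdot 4 \left(-2\right) = 8 \cdot 12 \left(-2\right) = 8 \left(-24\right) = -192$)
$D{\left(L \right)} = \sqrt{-192 + L}$ ($D{\left(L \right)} = \sqrt{L - 192} = \sqrt{-192 + L}$)
$\left(D{\left(-500 \right)} + E\right) - 227039 = \left(\sqrt{-192 - 500} - 238354\right) - 227039 = \left(\sqrt{-692} - 238354\right) - 227039 = \left(2 i \sqrt{173} - 238354\right) - 227039 = \left(-238354 + 2 i \sqrt{173}\right) - 227039 = -465393 + 2 i \sqrt{173}$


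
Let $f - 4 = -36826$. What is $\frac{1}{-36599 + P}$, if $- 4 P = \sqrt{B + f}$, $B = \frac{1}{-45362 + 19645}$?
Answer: $- \frac{15059463728}{551162259932447} + \frac{20 i \sqrt{974109940435}}{551162259932447} \approx -2.7323 \cdot 10^{-5} + 3.5814 \cdot 10^{-8} i$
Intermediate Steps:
$f = -36822$ ($f = 4 - 36826 = -36822$)
$B = - \frac{1}{25717}$ ($B = \frac{1}{-25717} = - \frac{1}{25717} \approx -3.8885 \cdot 10^{-5}$)
$P = - \frac{5 i \sqrt{974109940435}}{102868}$ ($P = - \frac{\sqrt{- \frac{1}{25717} - 36822}}{4} = - \frac{\sqrt{- \frac{946951375}{25717}}}{4} = - \frac{\frac{5}{25717} i \sqrt{974109940435}}{4} = - \frac{5 i \sqrt{974109940435}}{102868} \approx - 47.973 i$)
$\frac{1}{-36599 + P} = \frac{1}{-36599 - \frac{5 i \sqrt{974109940435}}{102868}}$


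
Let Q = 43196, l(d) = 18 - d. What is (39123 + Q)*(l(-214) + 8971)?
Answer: 757581757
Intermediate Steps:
(39123 + Q)*(l(-214) + 8971) = (39123 + 43196)*((18 - 1*(-214)) + 8971) = 82319*((18 + 214) + 8971) = 82319*(232 + 8971) = 82319*9203 = 757581757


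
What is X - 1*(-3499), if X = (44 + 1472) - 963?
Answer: 4052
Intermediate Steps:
X = 553 (X = 1516 - 963 = 553)
X - 1*(-3499) = 553 - 1*(-3499) = 553 + 3499 = 4052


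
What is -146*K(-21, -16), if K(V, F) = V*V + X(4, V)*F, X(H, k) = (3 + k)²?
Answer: 692478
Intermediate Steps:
K(V, F) = V² + F*(3 + V)² (K(V, F) = V*V + (3 + V)²*F = V² + F*(3 + V)²)
-146*K(-21, -16) = -146*((-21)² - 16*(3 - 21)²) = -146*(441 - 16*(-18)²) = -146*(441 - 16*324) = -146*(441 - 5184) = -146*(-4743) = 692478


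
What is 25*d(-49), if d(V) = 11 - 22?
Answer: -275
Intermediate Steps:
d(V) = -11
25*d(-49) = 25*(-11) = -275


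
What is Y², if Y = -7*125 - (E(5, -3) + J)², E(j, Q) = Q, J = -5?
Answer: 881721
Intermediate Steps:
Y = -939 (Y = -7*125 - (-3 - 5)² = -875 - 1*(-8)² = -875 - 1*64 = -875 - 64 = -939)
Y² = (-939)² = 881721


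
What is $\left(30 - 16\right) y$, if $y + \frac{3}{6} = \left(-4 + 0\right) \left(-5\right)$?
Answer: $273$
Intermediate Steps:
$y = \frac{39}{2}$ ($y = - \frac{1}{2} + \left(-4 + 0\right) \left(-5\right) = - \frac{1}{2} - -20 = - \frac{1}{2} + 20 = \frac{39}{2} \approx 19.5$)
$\left(30 - 16\right) y = \left(30 - 16\right) \frac{39}{2} = 14 \cdot \frac{39}{2} = 273$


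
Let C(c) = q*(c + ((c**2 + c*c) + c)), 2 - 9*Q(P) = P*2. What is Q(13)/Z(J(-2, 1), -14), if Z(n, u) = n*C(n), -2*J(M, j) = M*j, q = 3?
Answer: -2/9 ≈ -0.22222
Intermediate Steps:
Q(P) = 2/9 - 2*P/9 (Q(P) = 2/9 - P*2/9 = 2/9 - 2*P/9)
C(c) = 6*c + 6*c**2 (C(c) = 3*(c + ((c**2 + c*c) + c)) = 3*(c + ((c**2 + c**2) + c)) = 3*(c + (2*c**2 + c)) = 3*(c + (c + 2*c**2)) = 3*(2*c + 2*c**2) = 6*c + 6*c**2)
J(M, j) = -M*j/2
Z(n, u) = 6*n**2*(1 + n) (Z(n, u) = n*(6*n*(1 + n)) = 6*n**2*(1 + n))
Q(13)/Z(J(-2, 1), -14) = (2/9 - 2/9*13)/((6*(-1/2*(-2)*1)**2*(1 - 1/2*(-2)*1))) = (2/9 - 26/9)/((6*1**2*(1 + 1))) = -8/(3*(6*1*2)) = -8/3/12 = -8/3*1/12 = -2/9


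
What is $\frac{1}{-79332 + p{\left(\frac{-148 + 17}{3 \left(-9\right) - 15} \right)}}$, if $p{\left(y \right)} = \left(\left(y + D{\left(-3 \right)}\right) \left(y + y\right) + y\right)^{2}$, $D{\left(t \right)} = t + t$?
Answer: $- \frac{194481}{15385664192} \approx -1.264 \cdot 10^{-5}$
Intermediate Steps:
$D{\left(t \right)} = 2 t$
$p{\left(y \right)} = \left(y + 2 y \left(-6 + y\right)\right)^{2}$ ($p{\left(y \right)} = \left(\left(y + 2 \left(-3\right)\right) \left(y + y\right) + y\right)^{2} = \left(\left(y - 6\right) 2 y + y\right)^{2} = \left(\left(-6 + y\right) 2 y + y\right)^{2} = \left(2 y \left(-6 + y\right) + y\right)^{2} = \left(y + 2 y \left(-6 + y\right)\right)^{2}$)
$\frac{1}{-79332 + p{\left(\frac{-148 + 17}{3 \left(-9\right) - 15} \right)}} = \frac{1}{-79332 + \left(\frac{-148 + 17}{3 \left(-9\right) - 15}\right)^{2} \left(-11 + 2 \frac{-148 + 17}{3 \left(-9\right) - 15}\right)^{2}} = \frac{1}{-79332 + \left(- \frac{131}{-27 - 15}\right)^{2} \left(-11 + 2 \left(- \frac{131}{-27 - 15}\right)\right)^{2}} = \frac{1}{-79332 + \left(- \frac{131}{-42}\right)^{2} \left(-11 + 2 \left(- \frac{131}{-42}\right)\right)^{2}} = \frac{1}{-79332 + \left(\left(-131\right) \left(- \frac{1}{42}\right)\right)^{2} \left(-11 + 2 \left(\left(-131\right) \left(- \frac{1}{42}\right)\right)\right)^{2}} = \frac{1}{-79332 + \left(\frac{131}{42}\right)^{2} \left(-11 + 2 \cdot \frac{131}{42}\right)^{2}} = \frac{1}{-79332 + \frac{17161 \left(-11 + \frac{131}{21}\right)^{2}}{1764}} = \frac{1}{-79332 + \frac{17161 \left(- \frac{100}{21}\right)^{2}}{1764}} = \frac{1}{-79332 + \frac{17161}{1764} \cdot \frac{10000}{441}} = \frac{1}{-79332 + \frac{42902500}{194481}} = \frac{1}{- \frac{15385664192}{194481}} = - \frac{194481}{15385664192}$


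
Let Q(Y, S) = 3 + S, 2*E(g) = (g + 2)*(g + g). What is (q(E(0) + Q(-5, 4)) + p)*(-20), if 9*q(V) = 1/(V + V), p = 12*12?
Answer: -181450/63 ≈ -2880.2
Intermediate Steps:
E(g) = g*(2 + g) (E(g) = ((g + 2)*(g + g))/2 = ((2 + g)*(2*g))/2 = (2*g*(2 + g))/2 = g*(2 + g))
p = 144
q(V) = 1/(18*V) (q(V) = 1/(9*(V + V)) = 1/(9*((2*V))) = (1/(2*V))/9 = 1/(18*V))
(q(E(0) + Q(-5, 4)) + p)*(-20) = (1/(18*(0*(2 + 0) + (3 + 4))) + 144)*(-20) = (1/(18*(0*2 + 7)) + 144)*(-20) = (1/(18*(0 + 7)) + 144)*(-20) = ((1/18)/7 + 144)*(-20) = ((1/18)*(1/7) + 144)*(-20) = (1/126 + 144)*(-20) = (18145/126)*(-20) = -181450/63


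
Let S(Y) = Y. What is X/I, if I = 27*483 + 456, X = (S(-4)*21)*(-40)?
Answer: 1120/4499 ≈ 0.24894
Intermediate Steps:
X = 3360 (X = -4*21*(-40) = -84*(-40) = 3360)
I = 13497 (I = 13041 + 456 = 13497)
X/I = 3360/13497 = 3360*(1/13497) = 1120/4499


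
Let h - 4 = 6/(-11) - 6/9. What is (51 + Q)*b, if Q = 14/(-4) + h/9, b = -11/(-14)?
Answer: 4057/108 ≈ 37.565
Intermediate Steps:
b = 11/14 (b = -11*(-1/14) = 11/14 ≈ 0.78571)
h = 92/33 (h = 4 + (6/(-11) - 6/9) = 4 + (6*(-1/11) - 6*⅑) = 4 + (-6/11 - ⅔) = 4 - 40/33 = 92/33 ≈ 2.7879)
Q = -1895/594 (Q = 14/(-4) + (92/33)/9 = 14*(-¼) + (92/33)*(⅑) = -7/2 + 92/297 = -1895/594 ≈ -3.1902)
(51 + Q)*b = (51 - 1895/594)*(11/14) = (28399/594)*(11/14) = 4057/108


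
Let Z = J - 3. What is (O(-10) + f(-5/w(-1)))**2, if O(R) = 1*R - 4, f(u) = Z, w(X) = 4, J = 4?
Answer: 169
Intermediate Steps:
Z = 1 (Z = 4 - 3 = 1)
f(u) = 1
O(R) = -4 + R (O(R) = R - 4 = -4 + R)
(O(-10) + f(-5/w(-1)))**2 = ((-4 - 10) + 1)**2 = (-14 + 1)**2 = (-13)**2 = 169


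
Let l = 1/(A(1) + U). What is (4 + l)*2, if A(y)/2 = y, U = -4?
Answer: 7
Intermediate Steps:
A(y) = 2*y
l = -1/2 (l = 1/(2*1 - 4) = 1/(2 - 4) = 1/(-2) = -1/2 ≈ -0.50000)
(4 + l)*2 = (4 - 1/2)*2 = (7/2)*2 = 7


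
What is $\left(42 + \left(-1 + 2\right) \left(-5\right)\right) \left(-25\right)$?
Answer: $-925$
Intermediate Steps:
$\left(42 + \left(-1 + 2\right) \left(-5\right)\right) \left(-25\right) = \left(42 + 1 \left(-5\right)\right) \left(-25\right) = \left(42 - 5\right) \left(-25\right) = 37 \left(-25\right) = -925$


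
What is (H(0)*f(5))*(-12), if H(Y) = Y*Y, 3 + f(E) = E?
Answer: 0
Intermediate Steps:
f(E) = -3 + E
H(Y) = Y**2
(H(0)*f(5))*(-12) = (0**2*(-3 + 5))*(-12) = (0*2)*(-12) = 0*(-12) = 0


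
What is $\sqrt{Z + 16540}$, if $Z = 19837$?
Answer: $\sqrt{36377} \approx 190.73$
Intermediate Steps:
$\sqrt{Z + 16540} = \sqrt{19837 + 16540} = \sqrt{36377}$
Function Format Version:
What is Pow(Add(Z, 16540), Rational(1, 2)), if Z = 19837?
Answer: Pow(36377, Rational(1, 2)) ≈ 190.73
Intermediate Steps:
Pow(Add(Z, 16540), Rational(1, 2)) = Pow(Add(19837, 16540), Rational(1, 2)) = Pow(36377, Rational(1, 2))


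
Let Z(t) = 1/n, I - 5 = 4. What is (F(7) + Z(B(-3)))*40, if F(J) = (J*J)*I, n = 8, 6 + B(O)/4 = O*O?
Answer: 17645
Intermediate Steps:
I = 9 (I = 5 + 4 = 9)
B(O) = -24 + 4*O² (B(O) = -24 + 4*(O*O) = -24 + 4*O²)
F(J) = 9*J² (F(J) = (J*J)*9 = J²*9 = 9*J²)
Z(t) = ⅛ (Z(t) = 1/8 = ⅛)
(F(7) + Z(B(-3)))*40 = (9*7² + ⅛)*40 = (9*49 + ⅛)*40 = (441 + ⅛)*40 = (3529/8)*40 = 17645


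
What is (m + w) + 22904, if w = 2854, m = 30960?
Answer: 56718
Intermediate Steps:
(m + w) + 22904 = (30960 + 2854) + 22904 = 33814 + 22904 = 56718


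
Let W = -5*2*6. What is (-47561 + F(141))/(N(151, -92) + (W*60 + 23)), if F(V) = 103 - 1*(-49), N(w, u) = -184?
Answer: 47409/3761 ≈ 12.605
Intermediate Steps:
W = -60 (W = -10*6 = -60)
F(V) = 152 (F(V) = 103 + 49 = 152)
(-47561 + F(141))/(N(151, -92) + (W*60 + 23)) = (-47561 + 152)/(-184 + (-60*60 + 23)) = -47409/(-184 + (-3600 + 23)) = -47409/(-184 - 3577) = -47409/(-3761) = -47409*(-1/3761) = 47409/3761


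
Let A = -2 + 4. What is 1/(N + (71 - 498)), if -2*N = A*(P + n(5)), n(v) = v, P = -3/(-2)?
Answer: -2/867 ≈ -0.0023068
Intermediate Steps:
A = 2
P = 3/2 (P = -3*(-½) = 3/2 ≈ 1.5000)
N = -13/2 (N = -(3/2 + 5) = -13/2 ≈ -6.5000)
1/(N + (71 - 498)) = 1/(-13/2 + (71 - 498)) = 1/(-13/2 - 427) = 1/(-867/2) = -2/867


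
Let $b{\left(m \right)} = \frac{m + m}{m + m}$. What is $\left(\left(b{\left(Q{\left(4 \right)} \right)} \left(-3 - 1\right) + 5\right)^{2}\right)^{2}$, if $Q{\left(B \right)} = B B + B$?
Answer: $1$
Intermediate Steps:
$Q{\left(B \right)} = B + B^{2}$ ($Q{\left(B \right)} = B^{2} + B = B + B^{2}$)
$b{\left(m \right)} = 1$ ($b{\left(m \right)} = \frac{2 m}{2 m} = 2 m \frac{1}{2 m} = 1$)
$\left(\left(b{\left(Q{\left(4 \right)} \right)} \left(-3 - 1\right) + 5\right)^{2}\right)^{2} = \left(\left(1 \left(-3 - 1\right) + 5\right)^{2}\right)^{2} = \left(\left(1 \left(-4\right) + 5\right)^{2}\right)^{2} = \left(\left(-4 + 5\right)^{2}\right)^{2} = \left(1^{2}\right)^{2} = 1^{2} = 1$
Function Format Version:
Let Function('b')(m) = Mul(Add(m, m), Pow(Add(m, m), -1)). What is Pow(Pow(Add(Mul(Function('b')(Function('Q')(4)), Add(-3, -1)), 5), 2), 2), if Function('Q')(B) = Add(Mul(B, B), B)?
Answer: 1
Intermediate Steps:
Function('Q')(B) = Add(B, Pow(B, 2)) (Function('Q')(B) = Add(Pow(B, 2), B) = Add(B, Pow(B, 2)))
Function('b')(m) = 1 (Function('b')(m) = Mul(Mul(2, m), Pow(Mul(2, m), -1)) = Mul(Mul(2, m), Mul(Rational(1, 2), Pow(m, -1))) = 1)
Pow(Pow(Add(Mul(Function('b')(Function('Q')(4)), Add(-3, -1)), 5), 2), 2) = Pow(Pow(Add(Mul(1, Add(-3, -1)), 5), 2), 2) = Pow(Pow(Add(Mul(1, -4), 5), 2), 2) = Pow(Pow(Add(-4, 5), 2), 2) = Pow(Pow(1, 2), 2) = Pow(1, 2) = 1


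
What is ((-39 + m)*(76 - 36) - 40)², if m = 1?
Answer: 2433600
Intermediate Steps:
((-39 + m)*(76 - 36) - 40)² = ((-39 + 1)*(76 - 36) - 40)² = (-38*40 - 40)² = (-1520 - 40)² = (-1560)² = 2433600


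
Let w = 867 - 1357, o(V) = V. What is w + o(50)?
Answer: -440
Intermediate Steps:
w = -490
w + o(50) = -490 + 50 = -440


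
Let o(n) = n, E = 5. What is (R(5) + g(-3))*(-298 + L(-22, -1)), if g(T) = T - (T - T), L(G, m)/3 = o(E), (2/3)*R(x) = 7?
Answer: -4245/2 ≈ -2122.5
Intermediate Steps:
R(x) = 21/2 (R(x) = (3/2)*7 = 21/2)
L(G, m) = 15 (L(G, m) = 3*5 = 15)
g(T) = T (g(T) = T - 1*0 = T + 0 = T)
(R(5) + g(-3))*(-298 + L(-22, -1)) = (21/2 - 3)*(-298 + 15) = (15/2)*(-283) = -4245/2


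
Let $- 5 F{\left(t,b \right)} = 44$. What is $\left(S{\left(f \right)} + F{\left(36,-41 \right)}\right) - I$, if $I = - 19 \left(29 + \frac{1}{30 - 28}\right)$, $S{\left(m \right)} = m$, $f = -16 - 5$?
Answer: $\frac{5307}{10} \approx 530.7$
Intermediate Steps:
$F{\left(t,b \right)} = - \frac{44}{5}$ ($F{\left(t,b \right)} = \left(- \frac{1}{5}\right) 44 = - \frac{44}{5}$)
$f = -21$
$I = - \frac{1121}{2}$ ($I = - 19 \left(29 + \frac{1}{2}\right) = \left(-19\right) \frac{59}{2} = - \frac{1121}{2} \approx -560.5$)
$\left(S{\left(f \right)} + F{\left(36,-41 \right)}\right) - I = \left(-21 - \frac{44}{5}\right) - - \frac{1121}{2} = - \frac{149}{5} + \frac{1121}{2} = \frac{5307}{10}$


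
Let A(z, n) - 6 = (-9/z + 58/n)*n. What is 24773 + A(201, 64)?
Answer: 1663887/67 ≈ 24834.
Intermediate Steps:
A(z, n) = 6 + n*(-9/z + 58/n) (A(z, n) = 6 + (-9/z + 58/n)*n = 6 + n*(-9/z + 58/n))
24773 + A(201, 64) = 24773 + (64 - 9*64/201) = 24773 + (64 - 9*64*1/201) = 24773 + (64 - 192/67) = 24773 + 4096/67 = 1663887/67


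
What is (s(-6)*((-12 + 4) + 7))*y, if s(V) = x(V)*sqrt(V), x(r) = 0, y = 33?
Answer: 0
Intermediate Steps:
s(V) = 0 (s(V) = 0*sqrt(V) = 0)
(s(-6)*((-12 + 4) + 7))*y = (0*((-12 + 4) + 7))*33 = (0*(-8 + 7))*33 = (0*(-1))*33 = 0*33 = 0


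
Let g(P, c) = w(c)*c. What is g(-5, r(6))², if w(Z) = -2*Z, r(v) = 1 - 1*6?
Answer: 2500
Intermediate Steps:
r(v) = -5 (r(v) = 1 - 6 = -5)
g(P, c) = -2*c² (g(P, c) = (-2*c)*c = -2*c²)
g(-5, r(6))² = (-2*(-5)²)² = (-2*25)² = (-50)² = 2500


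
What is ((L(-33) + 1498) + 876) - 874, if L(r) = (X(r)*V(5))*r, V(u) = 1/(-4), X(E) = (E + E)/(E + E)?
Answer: 6033/4 ≈ 1508.3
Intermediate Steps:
X(E) = 1 (X(E) = (2*E)/((2*E)) = (2*E)*(1/(2*E)) = 1)
V(u) = -1/4
L(r) = -r/4 (L(r) = (1*(-1/4))*r = -r/4)
((L(-33) + 1498) + 876) - 874 = ((-1/4*(-33) + 1498) + 876) - 874 = ((33/4 + 1498) + 876) - 874 = (6025/4 + 876) - 874 = 9529/4 - 874 = 6033/4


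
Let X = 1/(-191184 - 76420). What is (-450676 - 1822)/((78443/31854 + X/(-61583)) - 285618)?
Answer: 118769269805598127272/74966848084618784287 ≈ 1.5843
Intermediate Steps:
X = -1/267604 (X = 1/(-267604) = -1/267604 ≈ -3.7369e-6)
(-450676 - 1822)/((78443/31854 + X/(-61583)) - 285618) = (-450676 - 1822)/((78443/31854 - 1/267604/(-61583)) - 285618) = -452498/((78443*(1/31854) - 1/267604*(-1/61583)) - 285618) = -452498/((78443/31854 + 1/16479857132) - 285618) = -452498/(646364716518665/262474684541364 - 285618) = -452498/(-74966848084618784287/262474684541364) = -452498*(-262474684541364/74966848084618784287) = 118769269805598127272/74966848084618784287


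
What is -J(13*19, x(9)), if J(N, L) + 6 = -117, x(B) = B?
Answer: 123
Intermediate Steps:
J(N, L) = -123 (J(N, L) = -6 - 117 = -123)
-J(13*19, x(9)) = -1*(-123) = 123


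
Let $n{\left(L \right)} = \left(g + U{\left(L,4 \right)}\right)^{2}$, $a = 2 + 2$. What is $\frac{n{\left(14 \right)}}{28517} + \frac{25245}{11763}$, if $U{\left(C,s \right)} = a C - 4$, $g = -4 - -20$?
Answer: $\frac{86033753}{37271719} \approx 2.3083$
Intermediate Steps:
$g = 16$ ($g = -4 + 20 = 16$)
$a = 4$
$U{\left(C,s \right)} = -4 + 4 C$ ($U{\left(C,s \right)} = 4 C - 4 = -4 + 4 C$)
$n{\left(L \right)} = \left(12 + 4 L\right)^{2}$ ($n{\left(L \right)} = \left(16 + \left(-4 + 4 L\right)\right)^{2} = \left(12 + 4 L\right)^{2}$)
$\frac{n{\left(14 \right)}}{28517} + \frac{25245}{11763} = \frac{16 \left(3 + 14\right)^{2}}{28517} + \frac{25245}{11763} = 16 \cdot 17^{2} \cdot \frac{1}{28517} + 25245 \cdot \frac{1}{11763} = 16 \cdot 289 \cdot \frac{1}{28517} + \frac{2805}{1307} = 4624 \cdot \frac{1}{28517} + \frac{2805}{1307} = \frac{4624}{28517} + \frac{2805}{1307} = \frac{86033753}{37271719}$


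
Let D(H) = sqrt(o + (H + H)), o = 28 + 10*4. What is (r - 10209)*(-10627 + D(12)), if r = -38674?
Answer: 519479641 - 97766*sqrt(23) ≈ 5.1901e+8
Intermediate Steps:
o = 68 (o = 28 + 40 = 68)
D(H) = sqrt(68 + 2*H) (D(H) = sqrt(68 + (H + H)) = sqrt(68 + 2*H))
(r - 10209)*(-10627 + D(12)) = (-38674 - 10209)*(-10627 + sqrt(68 + 2*12)) = -48883*(-10627 + sqrt(68 + 24)) = -48883*(-10627 + sqrt(92)) = -48883*(-10627 + 2*sqrt(23)) = 519479641 - 97766*sqrt(23)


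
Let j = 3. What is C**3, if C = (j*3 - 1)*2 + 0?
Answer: 4096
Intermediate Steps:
C = 16 (C = (3*3 - 1)*2 + 0 = (9 - 1)*2 + 0 = 8*2 + 0 = 16 + 0 = 16)
C**3 = 16**3 = 4096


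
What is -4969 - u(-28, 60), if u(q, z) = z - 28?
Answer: -5001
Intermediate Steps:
u(q, z) = -28 + z
-4969 - u(-28, 60) = -4969 - (-28 + 60) = -4969 - 1*32 = -4969 - 32 = -5001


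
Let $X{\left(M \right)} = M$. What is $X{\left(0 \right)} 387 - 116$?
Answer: $-116$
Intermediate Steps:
$X{\left(0 \right)} 387 - 116 = 0 \cdot 387 - 116 = 0 - 116 = -116$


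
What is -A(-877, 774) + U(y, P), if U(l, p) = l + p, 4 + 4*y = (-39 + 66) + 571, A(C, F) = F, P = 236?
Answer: -779/2 ≈ -389.50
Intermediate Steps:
y = 297/2 (y = -1 + ((-39 + 66) + 571)/4 = -1 + (27 + 571)/4 = -1 + (1/4)*598 = -1 + 299/2 = 297/2 ≈ 148.50)
-A(-877, 774) + U(y, P) = -1*774 + (297/2 + 236) = -774 + 769/2 = -779/2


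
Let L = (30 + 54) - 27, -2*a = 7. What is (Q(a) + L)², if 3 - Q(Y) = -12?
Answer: 5184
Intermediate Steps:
a = -7/2 (a = -½*7 = -7/2 ≈ -3.5000)
Q(Y) = 15 (Q(Y) = 3 - 1*(-12) = 3 + 12 = 15)
L = 57 (L = 84 - 27 = 57)
(Q(a) + L)² = (15 + 57)² = 72² = 5184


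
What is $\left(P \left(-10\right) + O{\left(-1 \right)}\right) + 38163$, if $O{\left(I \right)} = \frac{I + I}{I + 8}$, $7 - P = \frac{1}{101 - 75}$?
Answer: $\frac{3466472}{91} \approx 38093.0$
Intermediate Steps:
$P = \frac{181}{26}$ ($P = 7 - \frac{1}{101 - 75} = 7 - \frac{1}{26} = \frac{181}{26} \approx 6.9615$)
$O{\left(I \right)} = \frac{2 I}{8 + I}$
$\left(P \left(-10\right) + O{\left(-1 \right)}\right) + 38163 = \left(\frac{181}{26} \left(-10\right) + 2 \left(-1\right) \frac{1}{8 - 1}\right) + 38163 = \left(- \frac{905}{13} + 2 \left(-1\right) \frac{1}{7}\right) + 38163 = \left(- \frac{905}{13} - \frac{2}{7}\right) + 38163 = - \frac{6361}{91} + 38163 = \frac{3466472}{91}$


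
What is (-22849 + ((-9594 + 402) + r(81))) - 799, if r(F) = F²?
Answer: -26279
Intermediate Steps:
(-22849 + ((-9594 + 402) + r(81))) - 799 = (-22849 + ((-9594 + 402) + 81²)) - 799 = (-22849 + (-9192 + 6561)) - 799 = (-22849 - 2631) - 799 = -25480 - 799 = -26279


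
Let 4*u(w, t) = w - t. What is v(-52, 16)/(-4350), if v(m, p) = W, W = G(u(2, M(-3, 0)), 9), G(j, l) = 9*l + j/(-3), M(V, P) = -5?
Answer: -193/10440 ≈ -0.018487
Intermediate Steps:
u(w, t) = -t/4 + w/4 (u(w, t) = (w - t)/4 = -t/4 + w/4)
G(j, l) = 9*l - j/3 (G(j, l) = 9*l + j*(-⅓) = 9*l - j/3)
W = 965/12 (W = 9*9 - (-¼*(-5) + (¼)*2)/3 = 81 - (5/4 + ½)/3 = 81 - ⅓*7/4 = 81 - 7/12 = 965/12 ≈ 80.417)
v(m, p) = 965/12
v(-52, 16)/(-4350) = (965/12)/(-4350) = (965/12)*(-1/4350) = -193/10440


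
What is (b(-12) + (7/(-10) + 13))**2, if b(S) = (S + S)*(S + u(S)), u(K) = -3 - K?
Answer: 710649/100 ≈ 7106.5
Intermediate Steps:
b(S) = -6*S (b(S) = (S + S)*(S + (-3 - S)) = (2*S)*(-3) = -6*S)
(b(-12) + (7/(-10) + 13))**2 = (-6*(-12) + (7/(-10) + 13))**2 = (72 + (-1/10*7 + 13))**2 = (72 + (-7/10 + 13))**2 = (72 + 123/10)**2 = (843/10)**2 = 710649/100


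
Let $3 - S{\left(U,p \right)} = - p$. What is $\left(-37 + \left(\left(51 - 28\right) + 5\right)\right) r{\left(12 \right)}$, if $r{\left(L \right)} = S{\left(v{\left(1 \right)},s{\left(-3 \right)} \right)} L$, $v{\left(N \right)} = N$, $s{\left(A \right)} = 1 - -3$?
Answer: $-756$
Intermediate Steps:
$s{\left(A \right)} = 4$ ($s{\left(A \right)} = 1 + 3 = 4$)
$S{\left(U,p \right)} = 3 + p$ ($S{\left(U,p \right)} = 3 - - p = 3 + p$)
$r{\left(L \right)} = 7 L$ ($r{\left(L \right)} = \left(3 + 4\right) L = 7 L$)
$\left(-37 + \left(\left(51 - 28\right) + 5\right)\right) r{\left(12 \right)} = \left(-37 + \left(\left(51 - 28\right) + 5\right)\right) 7 \cdot 12 = \left(-37 + \left(23 + 5\right)\right) 84 = \left(-37 + 28\right) 84 = \left(-9\right) 84 = -756$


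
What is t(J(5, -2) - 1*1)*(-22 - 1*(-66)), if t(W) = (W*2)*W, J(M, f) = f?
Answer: 792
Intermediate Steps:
t(W) = 2*W**2 (t(W) = (2*W)*W = 2*W**2)
t(J(5, -2) - 1*1)*(-22 - 1*(-66)) = (2*(-2 - 1*1)**2)*(-22 - 1*(-66)) = (2*(-2 - 1)**2)*(-22 + 66) = (2*(-3)**2)*44 = (2*9)*44 = 18*44 = 792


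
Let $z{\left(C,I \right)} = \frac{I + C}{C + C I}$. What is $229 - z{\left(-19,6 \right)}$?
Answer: $\frac{30444}{133} \approx 228.9$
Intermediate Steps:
$z{\left(C,I \right)} = \frac{C + I}{C + C I}$
$229 - z{\left(-19,6 \right)} = 229 - \frac{-19 + 6}{\left(-19\right) \left(1 + 6\right)} = 229 - \left(- \frac{1}{19}\right) \frac{1}{7} \left(-13\right) = 229 - \frac{13}{133} = \frac{30444}{133}$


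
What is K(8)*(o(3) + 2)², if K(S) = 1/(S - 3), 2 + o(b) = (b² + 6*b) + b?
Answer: 180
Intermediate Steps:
o(b) = -2 + b² + 7*b (o(b) = -2 + ((b² + 6*b) + b) = -2 + (b² + 7*b) = -2 + b² + 7*b)
K(S) = 1/(-3 + S)
K(8)*(o(3) + 2)² = ((-2 + 3² + 7*3) + 2)²/(-3 + 8) = ((-2 + 9 + 21) + 2)²/5 = (28 + 2)²/5 = (⅕)*30² = (⅕)*900 = 180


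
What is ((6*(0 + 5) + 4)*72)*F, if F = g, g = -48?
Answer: -117504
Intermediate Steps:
F = -48
((6*(0 + 5) + 4)*72)*F = ((6*(0 + 5) + 4)*72)*(-48) = ((6*5 + 4)*72)*(-48) = ((30 + 4)*72)*(-48) = (34*72)*(-48) = 2448*(-48) = -117504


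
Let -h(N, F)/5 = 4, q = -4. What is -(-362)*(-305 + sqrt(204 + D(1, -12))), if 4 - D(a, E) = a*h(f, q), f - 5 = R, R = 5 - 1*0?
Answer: -110410 + 724*sqrt(57) ≈ -1.0494e+5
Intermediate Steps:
R = 5 (R = 5 + 0 = 5)
f = 10 (f = 5 + 5 = 10)
h(N, F) = -20 (h(N, F) = -5*4 = -20)
D(a, E) = 4 + 20*a (D(a, E) = 4 - a*(-20) = 4 - (-20)*a = 4 + 20*a)
-(-362)*(-305 + sqrt(204 + D(1, -12))) = -(-362)*(-305 + sqrt(204 + (4 + 20*1))) = -(-362)*(-305 + sqrt(204 + (4 + 20))) = -(-362)*(-305 + sqrt(204 + 24)) = -(-362)*(-305 + sqrt(228)) = -(-362)*(-305 + 2*sqrt(57)) = -(110410 - 724*sqrt(57)) = -110410 + 724*sqrt(57)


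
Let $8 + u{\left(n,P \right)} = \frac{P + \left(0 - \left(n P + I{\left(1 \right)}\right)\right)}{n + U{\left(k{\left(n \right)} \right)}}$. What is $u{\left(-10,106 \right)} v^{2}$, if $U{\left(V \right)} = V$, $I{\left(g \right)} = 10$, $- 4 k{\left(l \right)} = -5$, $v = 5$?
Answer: $- \frac{24520}{7} \approx -3502.9$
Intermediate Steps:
$k{\left(l \right)} = \frac{5}{4}$ ($k{\left(l \right)} = \left(- \frac{1}{4}\right) \left(-5\right) = \frac{5}{4}$)
$u{\left(n,P \right)} = -8 + \frac{-10 + P - P n}{\frac{5}{4} + n}$ ($u{\left(n,P \right)} = -8 + \frac{P + \left(0 - \left(n P + 10\right)\right)}{n + \frac{5}{4}} = -8 + \frac{P + \left(0 - \left(P n + 10\right)\right)}{\frac{5}{4} + n} = -8 + \frac{P + \left(0 - \left(10 + P n\right)\right)}{\frac{5}{4} + n} = -8 + \frac{P - \left(10 + P n\right)}{\frac{5}{4} + n} = -8 + \frac{-10 + P - P n}{\frac{5}{4} + n}$)
$u{\left(-10,106 \right)} v^{2} = \frac{4 \left(-20 + 106 - -80 - 106 \left(-10\right)\right)}{5 + 4 \left(-10\right)} 5^{2} = \frac{4 \left(-20 + 106 + 80 + 1060\right)}{5 - 40} \cdot 25 = 4 \frac{1}{-35} \cdot 1226 \cdot 25 = 4 \left(- \frac{1}{35}\right) 1226 \cdot 25 = \left(- \frac{4904}{35}\right) 25 = - \frac{24520}{7}$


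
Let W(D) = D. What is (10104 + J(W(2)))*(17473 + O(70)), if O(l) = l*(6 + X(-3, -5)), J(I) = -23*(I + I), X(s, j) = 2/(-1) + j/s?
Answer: 536733308/3 ≈ 1.7891e+8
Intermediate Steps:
X(s, j) = -2 + j/s (X(s, j) = 2*(-1) + j/s = -2 + j/s)
J(I) = -46*I
O(l) = 17*l/3 (O(l) = l*(6 + (-2 - 5/(-3))) = l*(6 + (-2 - 5*(-⅓))) = l*(6 + (-2 + 5/3)) = l*(6 - ⅓) = l*(17/3) = 17*l/3)
(10104 + J(W(2)))*(17473 + O(70)) = (10104 - 46*2)*(17473 + (17/3)*70) = (10104 - 92)*(17473 + 1190/3) = 10012*(53609/3) = 536733308/3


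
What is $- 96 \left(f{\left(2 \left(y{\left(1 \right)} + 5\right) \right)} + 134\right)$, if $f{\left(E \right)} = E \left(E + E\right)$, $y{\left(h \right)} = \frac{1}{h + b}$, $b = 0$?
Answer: $-40512$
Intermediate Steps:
$y{\left(h \right)} = \frac{1}{h}$ ($y{\left(h \right)} = \frac{1}{h + 0} = \frac{1}{h}$)
$f{\left(E \right)} = 2 E^{2}$ ($f{\left(E \right)} = E 2 E = 2 E^{2}$)
$- 96 \left(f{\left(2 \left(y{\left(1 \right)} + 5\right) \right)} + 134\right) = - 96 \left(2 \left(2 \left(1^{-1} + 5\right)\right)^{2} + 134\right) = - 96 \left(2 \left(2 \left(1 + 5\right)\right)^{2} + 134\right) = - 96 \left(2 \left(2 \cdot 6\right)^{2} + 134\right) = - 96 \left(2 \cdot 12^{2} + 134\right) = - 96 \left(2 \cdot 144 + 134\right) = - 96 \left(288 + 134\right) = \left(-96\right) 422 = -40512$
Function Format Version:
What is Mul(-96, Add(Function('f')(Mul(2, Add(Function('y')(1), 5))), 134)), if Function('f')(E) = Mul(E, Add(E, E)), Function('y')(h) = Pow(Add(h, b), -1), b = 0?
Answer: -40512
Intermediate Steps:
Function('y')(h) = Pow(h, -1) (Function('y')(h) = Pow(Add(h, 0), -1) = Pow(h, -1))
Function('f')(E) = Mul(2, Pow(E, 2)) (Function('f')(E) = Mul(E, Mul(2, E)) = Mul(2, Pow(E, 2)))
Mul(-96, Add(Function('f')(Mul(2, Add(Function('y')(1), 5))), 134)) = Mul(-96, Add(Mul(2, Pow(Mul(2, Add(Pow(1, -1), 5)), 2)), 134)) = Mul(-96, Add(Mul(2, Pow(Mul(2, Add(1, 5)), 2)), 134)) = Mul(-96, Add(Mul(2, Pow(Mul(2, 6), 2)), 134)) = Mul(-96, Add(Mul(2, Pow(12, 2)), 134)) = Mul(-96, Add(Mul(2, 144), 134)) = Mul(-96, Add(288, 134)) = Mul(-96, 422) = -40512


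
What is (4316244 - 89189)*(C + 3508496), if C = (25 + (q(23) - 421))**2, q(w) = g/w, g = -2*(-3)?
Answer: 356329854222580/23 ≈ 1.5493e+13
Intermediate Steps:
g = 6
q(w) = 6/w
C = 82846404/529 (C = (25 + (6/23 - 421))**2 = (25 - 9677/23)**2 = (-9102/23)**2 = 82846404/529 ≈ 1.5661e+5)
(4316244 - 89189)*(C + 3508496) = (4316244 - 89189)*(82846404/529 + 3508496) = 4227055*(1938840788/529) = 356329854222580/23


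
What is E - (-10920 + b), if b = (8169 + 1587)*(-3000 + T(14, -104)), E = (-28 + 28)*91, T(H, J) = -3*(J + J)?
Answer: 23191176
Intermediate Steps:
T(H, J) = -6*J
E = 0 (E = 0*91 = 0)
b = -23180256 (b = (8169 + 1587)*(-3000 - 6*(-104)) = 9756*(-3000 + 624) = 9756*(-2376) = -23180256)
E - (-10920 + b) = 0 - (-10920 - 23180256) = 0 - 1*(-23191176) = 0 + 23191176 = 23191176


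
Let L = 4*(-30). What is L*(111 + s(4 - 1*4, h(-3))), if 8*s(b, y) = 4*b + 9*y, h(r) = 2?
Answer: -13590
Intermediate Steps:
s(b, y) = b/2 + 9*y/8 (s(b, y) = (4*b + 9*y)/8 = b/2 + 9*y/8)
L = -120
L*(111 + s(4 - 1*4, h(-3))) = -120*(111 + ((4 - 1*4)/2 + (9/8)*2)) = -120*(111 + ((4 - 4)/2 + 9/4)) = -120*(111 + ((1/2)*0 + 9/4)) = -120*(111 + (0 + 9/4)) = -120*(111 + 9/4) = -120*453/4 = -13590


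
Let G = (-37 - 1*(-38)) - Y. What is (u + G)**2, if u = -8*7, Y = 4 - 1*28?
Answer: 961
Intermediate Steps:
Y = -24 (Y = 4 - 28 = -24)
u = -56
G = 25 (G = (-37 - 1*(-38)) - 1*(-24) = (-37 + 38) + 24 = 1 + 24 = 25)
(u + G)**2 = (-56 + 25)**2 = (-31)**2 = 961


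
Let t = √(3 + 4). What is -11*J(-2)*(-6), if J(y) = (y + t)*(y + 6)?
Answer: -528 + 264*√7 ≈ 170.48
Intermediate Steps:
t = √7 ≈ 2.6458
J(y) = (6 + y)*(y + √7) (J(y) = (y + √7)*(y + 6) = (y + √7)*(6 + y) = (6 + y)*(y + √7))
-11*J(-2)*(-6) = -11*((-2)² + 6*(-2) + 6*√7 - 2*√7)*(-6) = -11*(4 - 12 + 6*√7 - 2*√7)*(-6) = -11*(-8 + 4*√7)*(-6) = (88 - 44*√7)*(-6) = -528 + 264*√7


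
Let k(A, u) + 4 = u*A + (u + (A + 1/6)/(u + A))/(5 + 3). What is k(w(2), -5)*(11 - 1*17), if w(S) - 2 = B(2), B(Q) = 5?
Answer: 3761/16 ≈ 235.06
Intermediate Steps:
w(S) = 7 (w(S) = 2 + 5 = 7)
k(A, u) = -4 + u/8 + A*u + (⅙ + A)/(8*(A + u)) (k(A, u) = -4 + (u*A + (u + (A + 1/6)/(u + A))/(5 + 3)) = -4 + (A*u + (u + (A + ⅙)/(A + u))/8) = -4 + (A*u + (u + (⅙ + A)/(A + u))*(⅛)) = -4 + (A*u + (u/8 + (⅙ + A)/(8*(A + u)))) = -4 + (u/8 + A*u + (⅙ + A)/(8*(A + u))) = -4 + u/8 + A*u + (⅙ + A)/(8*(A + u)))
k(w(2), -5)*(11 - 1*17) = ((1/48 - 4*(-5) - 31/8*7 + (⅛)*(-5)² + 7*(-5)² - 5*7² + (⅛)*7*(-5))/(7 - 5))*(11 - 1*17) = ((1/48 + 20 - 217/8 + (⅛)*25 + 7*25 - 5*49 - 35/8)/2)*(11 - 17) = ((1/48 + 20 - 217/8 + 25/8 + 175 - 245 - 35/8)/2)*(-6) = ((½)*(-3761/48))*(-6) = -3761/96*(-6) = 3761/16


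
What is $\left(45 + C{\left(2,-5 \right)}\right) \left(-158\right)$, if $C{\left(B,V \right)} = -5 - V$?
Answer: $-7110$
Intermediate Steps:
$\left(45 + C{\left(2,-5 \right)}\right) \left(-158\right) = \left(45 - 0\right) \left(-158\right) = \left(45 + \left(-5 + 5\right)\right) \left(-158\right) = \left(45 + 0\right) \left(-158\right) = 45 \left(-158\right) = -7110$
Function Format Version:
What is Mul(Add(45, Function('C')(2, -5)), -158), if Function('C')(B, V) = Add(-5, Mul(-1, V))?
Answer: -7110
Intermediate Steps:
Mul(Add(45, Function('C')(2, -5)), -158) = Mul(Add(45, Add(-5, Mul(-1, -5))), -158) = Mul(Add(45, Add(-5, 5)), -158) = Mul(Add(45, 0), -158) = Mul(45, -158) = -7110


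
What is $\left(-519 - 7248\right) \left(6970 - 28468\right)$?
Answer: $166974966$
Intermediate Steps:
$\left(-519 - 7248\right) \left(6970 - 28468\right) = \left(-7767\right) \left(-21498\right) = 166974966$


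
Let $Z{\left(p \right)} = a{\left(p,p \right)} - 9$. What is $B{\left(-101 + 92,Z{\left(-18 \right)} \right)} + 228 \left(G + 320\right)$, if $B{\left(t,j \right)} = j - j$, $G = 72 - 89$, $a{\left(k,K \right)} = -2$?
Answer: $69084$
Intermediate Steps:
$G = -17$
$Z{\left(p \right)} = -11$ ($Z{\left(p \right)} = -2 - 9 = -11$)
$B{\left(t,j \right)} = 0$
$B{\left(-101 + 92,Z{\left(-18 \right)} \right)} + 228 \left(G + 320\right) = 0 + 228 \left(-17 + 320\right) = 0 + 228 \cdot 303 = 0 + 69084 = 69084$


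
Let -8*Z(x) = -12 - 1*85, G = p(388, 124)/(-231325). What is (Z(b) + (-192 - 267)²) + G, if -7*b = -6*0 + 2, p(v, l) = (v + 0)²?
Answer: 389907492773/1850600 ≈ 2.1069e+5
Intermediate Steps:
p(v, l) = v²
b = -2/7 (b = -(-6*0 + 2)/7 = -(0 + 2)/7 = -⅐*2 = -2/7 ≈ -0.28571)
G = -150544/231325 (G = 388²/(-231325) = 150544*(-1/231325) = -150544/231325 ≈ -0.65079)
Z(x) = 97/8 (Z(x) = -(-12 - 1*85)/8 = -(-12 - 85)/8 = -⅛*(-97) = 97/8)
(Z(b) + (-192 - 267)²) + G = (97/8 + (-192 - 267)²) - 150544/231325 = (97/8 + (-459)²) - 150544/231325 = (97/8 + 210681) - 150544/231325 = 1685545/8 - 150544/231325 = 389907492773/1850600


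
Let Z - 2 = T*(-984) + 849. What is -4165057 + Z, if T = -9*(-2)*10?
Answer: -4341326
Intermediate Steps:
T = 180 (T = 18*10 = 180)
Z = -176269 (Z = 2 + (180*(-984) + 849) = 2 + (-177120 + 849) = 2 - 176271 = -176269)
-4165057 + Z = -4165057 - 176269 = -4341326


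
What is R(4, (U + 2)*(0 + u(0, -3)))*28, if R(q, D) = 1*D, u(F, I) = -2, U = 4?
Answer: -336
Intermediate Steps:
R(q, D) = D
R(4, (U + 2)*(0 + u(0, -3)))*28 = ((4 + 2)*(0 - 2))*28 = (6*(-2))*28 = -12*28 = -336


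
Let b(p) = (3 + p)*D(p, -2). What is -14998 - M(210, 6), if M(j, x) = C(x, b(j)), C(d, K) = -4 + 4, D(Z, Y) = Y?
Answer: -14998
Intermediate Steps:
b(p) = -6 - 2*p (b(p) = (3 + p)*(-2) = -6 - 2*p)
C(d, K) = 0
M(j, x) = 0
-14998 - M(210, 6) = -14998 - 1*0 = -14998 + 0 = -14998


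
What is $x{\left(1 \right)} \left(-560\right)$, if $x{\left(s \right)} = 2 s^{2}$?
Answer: $-1120$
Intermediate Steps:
$x{\left(1 \right)} \left(-560\right) = 2 \cdot 1^{2} \left(-560\right) = 2 \cdot 1 \left(-560\right) = 2 \left(-560\right) = -1120$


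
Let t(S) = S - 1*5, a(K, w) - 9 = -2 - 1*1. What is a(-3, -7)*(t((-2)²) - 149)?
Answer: -900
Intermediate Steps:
a(K, w) = 6 (a(K, w) = 9 + (-2 - 1*1) = 9 + (-2 - 1) = 9 - 3 = 6)
t(S) = -5 + S (t(S) = S - 5 = -5 + S)
a(-3, -7)*(t((-2)²) - 149) = 6*((-5 + (-2)²) - 149) = 6*((-5 + 4) - 149) = 6*(-1 - 149) = 6*(-150) = -900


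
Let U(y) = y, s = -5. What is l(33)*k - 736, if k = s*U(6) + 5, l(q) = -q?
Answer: 89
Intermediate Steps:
k = -25 (k = -5*6 + 5 = -30 + 5 = -25)
l(33)*k - 736 = -1*33*(-25) - 736 = -33*(-25) - 736 = 825 - 736 = 89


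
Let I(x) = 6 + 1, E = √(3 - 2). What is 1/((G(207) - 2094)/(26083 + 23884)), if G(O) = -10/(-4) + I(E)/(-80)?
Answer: -3997360/167327 ≈ -23.889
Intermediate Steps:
E = 1 (E = √1 = 1)
I(x) = 7
G(O) = 193/80 (G(O) = -10/(-4) + 7/(-80) = -10*(-¼) + 7*(-1/80) = 5/2 - 7/80 = 193/80)
1/((G(207) - 2094)/(26083 + 23884)) = 1/((193/80 - 2094)/(26083 + 23884)) = 1/(-167327/80/49967) = 1/(-167327/80*1/49967) = 1/(-167327/3997360) = -3997360/167327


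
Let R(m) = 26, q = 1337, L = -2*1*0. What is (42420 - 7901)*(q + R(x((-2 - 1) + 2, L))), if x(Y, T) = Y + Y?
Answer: 47049397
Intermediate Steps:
L = 0 (L = -2*0 = 0)
x(Y, T) = 2*Y
(42420 - 7901)*(q + R(x((-2 - 1) + 2, L))) = (42420 - 7901)*(1337 + 26) = 34519*1363 = 47049397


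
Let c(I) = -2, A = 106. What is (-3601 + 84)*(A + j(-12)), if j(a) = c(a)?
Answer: -365768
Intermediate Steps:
j(a) = -2
(-3601 + 84)*(A + j(-12)) = (-3601 + 84)*(106 - 2) = -3517*104 = -365768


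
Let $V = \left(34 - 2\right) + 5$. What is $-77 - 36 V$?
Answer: $-1409$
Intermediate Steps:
$V = 37$ ($V = 32 + 5 = 37$)
$-77 - 36 V = -77 - 1332 = -1409$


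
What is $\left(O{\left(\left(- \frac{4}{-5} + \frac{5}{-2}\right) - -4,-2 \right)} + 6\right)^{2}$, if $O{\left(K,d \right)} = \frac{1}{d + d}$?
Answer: $\frac{529}{16} \approx 33.063$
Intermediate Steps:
$O{\left(K,d \right)} = \frac{1}{2 d}$
$\left(O{\left(\left(- \frac{4}{-5} + \frac{5}{-2}\right) - -4,-2 \right)} + 6\right)^{2} = \left(\frac{1}{2 \left(-2\right)} + 6\right)^{2} = \left(\frac{1}{2} \left(- \frac{1}{2}\right) + 6\right)^{2} = \left(- \frac{1}{4} + 6\right)^{2} = \left(\frac{23}{4}\right)^{2} = \frac{529}{16}$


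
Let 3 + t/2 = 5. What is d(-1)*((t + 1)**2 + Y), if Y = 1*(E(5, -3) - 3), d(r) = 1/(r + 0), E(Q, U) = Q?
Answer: -27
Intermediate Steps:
t = 4 (t = -6 + 2*5 = -6 + 10 = 4)
d(r) = 1/r
Y = 2 (Y = 1*(5 - 3) = 1*2 = 2)
d(-1)*((t + 1)**2 + Y) = ((4 + 1)**2 + 2)/(-1) = -(5**2 + 2) = -(25 + 2) = -1*27 = -27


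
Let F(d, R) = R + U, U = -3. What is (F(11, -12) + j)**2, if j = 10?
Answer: 25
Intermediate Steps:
F(d, R) = -3 + R (F(d, R) = R - 3 = -3 + R)
(F(11, -12) + j)**2 = ((-3 - 12) + 10)**2 = (-15 + 10)**2 = (-5)**2 = 25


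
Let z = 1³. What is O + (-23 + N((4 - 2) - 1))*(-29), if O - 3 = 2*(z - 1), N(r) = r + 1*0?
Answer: 641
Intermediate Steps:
z = 1
N(r) = r (N(r) = r + 0 = r)
O = 3 (O = 3 + 2*(1 - 1) = 3 + 2*0 = 3 + 0 = 3)
O + (-23 + N((4 - 2) - 1))*(-29) = 3 + (-23 + ((4 - 2) - 1))*(-29) = 3 + (-23 + (2 - 1))*(-29) = 3 + (-23 + 1)*(-29) = 3 - 22*(-29) = 3 + 638 = 641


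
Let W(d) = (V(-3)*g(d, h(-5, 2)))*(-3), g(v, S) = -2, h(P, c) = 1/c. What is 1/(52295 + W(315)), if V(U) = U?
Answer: 1/52277 ≈ 1.9129e-5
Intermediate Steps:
W(d) = -18 (W(d) = -3*(-2)*(-3) = 6*(-3) = -18)
1/(52295 + W(315)) = 1/(52295 - 18) = 1/52277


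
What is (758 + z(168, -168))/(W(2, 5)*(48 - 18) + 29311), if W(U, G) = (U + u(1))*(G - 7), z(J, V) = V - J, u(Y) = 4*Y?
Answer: 422/28951 ≈ 0.014576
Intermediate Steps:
W(U, G) = (-7 + G)*(4 + U) (W(U, G) = (U + 4*1)*(G - 7) = (U + 4)*(-7 + G) = (4 + U)*(-7 + G) = (-7 + G)*(4 + U))
(758 + z(168, -168))/(W(2, 5)*(48 - 18) + 29311) = (758 + (-168 - 1*168))/((-28 - 7*2 + 4*5 + 5*2)*(48 - 18) + 29311) = (758 + (-168 - 168))/((-28 - 14 + 20 + 10)*30 + 29311) = (758 - 336)/(-12*30 + 29311) = 422/(-360 + 29311) = 422/28951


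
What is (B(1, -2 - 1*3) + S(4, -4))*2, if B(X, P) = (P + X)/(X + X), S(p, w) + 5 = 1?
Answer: -12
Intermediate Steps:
S(p, w) = -4 (S(p, w) = -5 + 1 = -4)
B(X, P) = (P + X)/(2*X) (B(X, P) = (P + X)/((2*X)) = (P + X)*(1/(2*X)) = (P + X)/(2*X))
(B(1, -2 - 1*3) + S(4, -4))*2 = ((1/2)*((-2 - 1*3) + 1)/1 - 4)*2 = ((1/2)*1*((-2 - 3) + 1) - 4)*2 = ((1/2)*1*(-5 + 1) - 4)*2 = ((1/2)*1*(-4) - 4)*2 = (-2 - 4)*2 = -6*2 = -12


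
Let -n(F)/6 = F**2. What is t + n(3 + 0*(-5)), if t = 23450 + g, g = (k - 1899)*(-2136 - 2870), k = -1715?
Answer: 18115080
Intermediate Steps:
g = 18091684 (g = (-1715 - 1899)*(-2136 - 2870) = -3614*(-5006) = 18091684)
t = 18115134 (t = 23450 + 18091684 = 18115134)
n(F) = -6*F**2
t + n(3 + 0*(-5)) = 18115134 - 6*(3 + 0*(-5))**2 = 18115134 - 6*(3 + 0)**2 = 18115134 - 6*3**2 = 18115134 - 6*9 = 18115134 - 54 = 18115080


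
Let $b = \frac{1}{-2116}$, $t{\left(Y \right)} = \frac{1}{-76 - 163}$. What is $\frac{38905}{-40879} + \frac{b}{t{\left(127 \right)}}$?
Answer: $- \frac{72552899}{86499964} \approx -0.83876$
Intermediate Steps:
$t{\left(Y \right)} = - \frac{1}{239}$ ($t{\left(Y \right)} = \frac{1}{-239} = - \frac{1}{239}$)
$b = - \frac{1}{2116} \approx -0.00047259$
$\frac{38905}{-40879} + \frac{b}{t{\left(127 \right)}} = \frac{38905}{-40879} - \frac{1}{2116 \left(- \frac{1}{239}\right)} = 38905 \left(- \frac{1}{40879}\right) - - \frac{239}{2116} = - \frac{38905}{40879} + \frac{239}{2116} = - \frac{72552899}{86499964}$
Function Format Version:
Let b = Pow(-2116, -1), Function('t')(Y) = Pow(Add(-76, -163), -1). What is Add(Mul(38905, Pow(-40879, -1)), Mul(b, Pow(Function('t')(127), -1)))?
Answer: Rational(-72552899, 86499964) ≈ -0.83876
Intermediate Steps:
Function('t')(Y) = Rational(-1, 239) (Function('t')(Y) = Pow(-239, -1) = Rational(-1, 239))
b = Rational(-1, 2116) ≈ -0.00047259
Add(Mul(38905, Pow(-40879, -1)), Mul(b, Pow(Function('t')(127), -1))) = Add(Mul(38905, Pow(-40879, -1)), Mul(Rational(-1, 2116), Pow(Rational(-1, 239), -1))) = Add(Mul(38905, Rational(-1, 40879)), Mul(Rational(-1, 2116), -239)) = Add(Rational(-38905, 40879), Rational(239, 2116)) = Rational(-72552899, 86499964)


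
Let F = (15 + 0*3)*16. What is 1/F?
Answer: 1/240 ≈ 0.0041667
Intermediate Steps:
F = 240 (F = (15 + 0)*16 = 15*16 = 240)
1/F = 1/240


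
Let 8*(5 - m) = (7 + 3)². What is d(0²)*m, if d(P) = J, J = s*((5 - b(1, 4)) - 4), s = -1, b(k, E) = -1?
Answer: 15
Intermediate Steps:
J = -2 (J = -((5 - 1*(-1)) - 4) = -((5 + 1) - 4) = -(6 - 4) = -1*2 = -2)
m = -15/2 (m = 5 - (7 + 3)²/8 = 5 - ⅛*10² = 5 - ⅛*100 = 5 - 25/2 = -15/2 ≈ -7.5000)
d(P) = -2
d(0²)*m = -2*(-15/2) = 15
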